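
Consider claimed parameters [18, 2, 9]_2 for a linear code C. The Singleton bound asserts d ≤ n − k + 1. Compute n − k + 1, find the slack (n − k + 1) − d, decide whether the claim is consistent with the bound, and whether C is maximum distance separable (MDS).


Singleton RHS = n − k + 1 = 17, slack = 8, bound satisfied, not MDS.

Singleton bound: d ≤ n − k + 1.
Here n = 18, k = 2, so n − k + 1 = 17.
Given d = 9, check d ≤ 17: YES.
Slack = (n − k + 1) − d = 8.
The code is NOT MDS (slack = 8 > 0).
Description: the claimed parameters are [18, 2, 9]_2; such a code would be non-MDS.


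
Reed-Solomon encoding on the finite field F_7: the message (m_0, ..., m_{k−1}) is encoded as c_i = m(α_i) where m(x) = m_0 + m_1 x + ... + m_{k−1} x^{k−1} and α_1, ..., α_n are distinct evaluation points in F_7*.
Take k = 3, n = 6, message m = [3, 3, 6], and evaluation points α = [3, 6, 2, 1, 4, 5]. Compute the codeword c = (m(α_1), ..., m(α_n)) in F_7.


c = [3, 6, 5, 5, 6, 0]

Message polynomial: m(x) = 3 + 3·x + 6·x^2 (mod 7).
For each evaluation point α_i, compute m(α_i) mod 7:
  α_1 = 3: Horner steps 6 → 0 → 3, so m(3) = 3.
  α_2 = 6: Horner steps 6 → 4 → 6, so m(6) = 6.
  α_3 = 2: Horner steps 6 → 1 → 5, so m(2) = 5.
  α_4 = 1: Horner steps 6 → 2 → 5, so m(1) = 5.
  α_5 = 4: Horner steps 6 → 6 → 6, so m(4) = 6.
  α_6 = 5: Horner steps 6 → 5 → 0, so m(5) = 0.
Codeword c = [3, 6, 5, 5, 6, 0] ∈ F_7^6.


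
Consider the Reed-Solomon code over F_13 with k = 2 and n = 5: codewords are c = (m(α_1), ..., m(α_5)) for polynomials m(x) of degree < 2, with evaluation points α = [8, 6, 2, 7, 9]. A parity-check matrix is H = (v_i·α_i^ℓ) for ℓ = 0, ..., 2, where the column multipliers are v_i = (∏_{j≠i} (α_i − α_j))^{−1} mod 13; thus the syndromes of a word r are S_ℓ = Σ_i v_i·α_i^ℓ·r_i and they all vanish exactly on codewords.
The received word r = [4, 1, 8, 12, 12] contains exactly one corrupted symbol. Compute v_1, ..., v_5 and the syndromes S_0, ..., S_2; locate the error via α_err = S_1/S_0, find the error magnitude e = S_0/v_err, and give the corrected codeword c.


S = (12, 6, 3), error at position 4, error magnitude e = 3, c = [4, 1, 8, 9, 12].

Step 1: column multipliers v_i = (∏_{j≠i}(α_i − α_j))^{−1} mod 13.
  i = 1 (α = 8): (8−6)(8−2)(8−7)(8−9) = 2·6·1·(−1) = −12 ≡ 1, so v_1 = 1^{−1} = 1 (mod 13).
  i = 2 (α = 6): (6−8)(6−2)(6−7)(6−9) = (−2)·4·(−1)·(−3) = −24 ≡ 2, so v_2 = 2^{−1} = 7 (mod 13).
  i = 3 (α = 2): (2−8)(2−6)(2−7)(2−9) = (−6)·(−4)·(−5)·(−7) = 840 ≡ 8, so v_3 = 8^{−1} = 5 (mod 13).
  i = 4 (α = 7): (7−8)(7−6)(7−2)(7−9) = (−1)·1·5·(−2) = 10 ≡ 10, so v_4 = 10^{−1} = 4 (mod 13).
  i = 5 (α = 9): (9−8)(9−6)(9−2)(9−7) = 1·3·7·2 = 42 ≡ 3, so v_5 = 3^{−1} = 9 (mod 13).
  v = [1, 7, 5, 4, 9].
Step 2: syndromes of r = [4, 1, 8, 12, 12] (all sums mod 13).
  S_0 = Σ v_i r_i = 1·4 + 7·1 + 5·8 + 4·12 + 9·12 = 207 ≡ 12.
  S_1 = Σ v_i α_i r_i = 1·8·4 + 7·6·1 + 5·2·8 + 4·7·12 + 9·9·12 = 1462 ≡ 6.
  α_i^2 mod 13 = [12, 10, 4, 10, 3].
  S_2 = Σ v_i α_i^2 r_i = 1·12·4 + 7·10·1 + 5·4·8 + 4·10·12 + 9·3·12 = 1082 ≡ 3.
  S = (12, 6, 3) ≠ 0, so r is not a codeword (an error is present).
Step 3: locate the error. For a single error e at position i, S_ℓ = v_i·e·α_i^ℓ, so α_err = S_1/S_0.
  S_0^{−1} = 12^{−1} = 12 (mod 13), so α_err = 6·12 = 72 ≡ 7 = α_4. Error position i = 4.
  Consistency check: S_2/S_1 = 3·11 = 33 ≡ 7 = α_err ✓ (single-error assumption holds).
Step 4: error magnitude e = S_0/v_4 = S_0·∏_{j≠4}(α_4 − α_j) = 12·10 = 120 ≡ 3 (mod 13).
Step 5: correct position 4: c_4 = r_4 − e = 12 − 3 ≡ 9 (mod 13). Hence c = [4, 1, 8, 9, 12].
  Check: interpolating c through the α_i gives m(x) = 5 + 8·x (degree < 2) with m(α_i) = c_i for every i, so c is indeed a codeword.


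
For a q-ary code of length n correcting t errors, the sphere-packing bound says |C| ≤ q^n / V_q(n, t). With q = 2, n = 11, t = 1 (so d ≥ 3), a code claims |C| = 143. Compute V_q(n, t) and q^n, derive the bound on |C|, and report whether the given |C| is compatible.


V_q(n, t) = 12, q^n = 2048, Hamming bound = 170, |C| = 143 ≤ bound (satisfied).

Step 1: Compute V_q(n, t) = Σ_{j=0}^1 C(n, j) (q−1)^j.
  j = 0: C(11,0)·(1)^0 = 1·1 = 1.
  j = 1: C(11,1)·(1)^1 = 11·1 = 11.
  V_q(n, t) = 1 + 11 = 12.
Step 2: q^n = 2^11 = 2048.
Step 3: Hamming bound ⌊q^n / V_q(n,t)⌋ = ⌊2048/12⌋ = 170.
Step 4: Compare |C| = 143 to 170: satisfied.
The claimed |C| lies below the Hamming bound.


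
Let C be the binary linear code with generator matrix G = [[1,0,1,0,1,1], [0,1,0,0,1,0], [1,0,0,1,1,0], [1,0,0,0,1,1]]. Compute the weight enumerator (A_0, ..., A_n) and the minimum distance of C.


Weight distribution: A_0 = 1, A_1 = 1, A_2 = 2, A_3 = 6, A_4 = 5, A_5 = 1. Minimum distance d = 1.

Enumerate all 2^4 = 16 messages m ∈ F_2^4.
For each, compute codeword c = mG in F_2^6, then tally its weight.
  m = 0000 → c = 000000, weight = 0.
  m = 1000 → c = 101011, weight = 4.
  m = 0100 → c = 010010, weight = 2.
  m = 1100 → c = 111001, weight = 4.
  m = 0010 → c = 100110, weight = 3.
  m = 1010 → c = 001101, weight = 3.
  m = 0110 → c = 110100, weight = 3.
  m = 1110 → c = 011111, weight = 5.
  m = 0001 → c = 100011, weight = 3.
  m = 1001 → c = 001000, weight = 1.
  m = 0101 → c = 110001, weight = 3.
  m = 1101 → c = 011010, weight = 3.
  m = 0011 → c = 000101, weight = 2.
  m = 1011 → c = 101110, weight = 4.
  m = 0111 → c = 010111, weight = 4.
  m = 1111 → c = 111100, weight = 4.
Tally weights:
  weight 0: 1 codewords.
  weight 1: 1 codewords.
  weight 2: 2 codewords.
  weight 3: 6 codewords.
  weight 4: 5 codewords.
  weight 5: 1 codewords.
Minimum distance d = smallest w > 0 with A_w > 0 = 1.
Sanity: Σ A_w = 16 = 2^4 = 16 ✓.


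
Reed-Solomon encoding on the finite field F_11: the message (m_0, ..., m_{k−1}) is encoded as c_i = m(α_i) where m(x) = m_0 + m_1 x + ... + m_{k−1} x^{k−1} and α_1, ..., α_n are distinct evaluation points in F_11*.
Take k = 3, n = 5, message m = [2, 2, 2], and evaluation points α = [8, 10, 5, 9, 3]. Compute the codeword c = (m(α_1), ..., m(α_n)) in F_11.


c = [3, 2, 7, 6, 4]

Message polynomial: m(x) = 2 + 2·x + 2·x^2 (mod 11).
For each evaluation point α_i, compute m(α_i) mod 11:
  α_1 = 8: Horner steps 2 → 7 → 3, so m(8) = 3.
  α_2 = 10: Horner steps 2 → 0 → 2, so m(10) = 2.
  α_3 = 5: Horner steps 2 → 1 → 7, so m(5) = 7.
  α_4 = 9: Horner steps 2 → 9 → 6, so m(9) = 6.
  α_5 = 3: Horner steps 2 → 8 → 4, so m(3) = 4.
Codeword c = [3, 2, 7, 6, 4] ∈ F_11^5.


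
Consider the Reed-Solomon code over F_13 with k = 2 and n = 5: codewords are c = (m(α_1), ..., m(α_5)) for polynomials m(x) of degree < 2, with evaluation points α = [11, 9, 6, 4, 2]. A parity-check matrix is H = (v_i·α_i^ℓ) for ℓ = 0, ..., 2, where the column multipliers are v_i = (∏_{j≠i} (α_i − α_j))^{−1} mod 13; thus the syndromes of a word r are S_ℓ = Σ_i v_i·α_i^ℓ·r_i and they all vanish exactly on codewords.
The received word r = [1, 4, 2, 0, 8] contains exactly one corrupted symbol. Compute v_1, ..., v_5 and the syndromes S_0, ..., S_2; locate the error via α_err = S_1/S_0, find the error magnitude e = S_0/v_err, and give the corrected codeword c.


S = (7, 2, 8), error at position 4, error magnitude e = 8, c = [1, 4, 2, 5, 8].

Step 1: column multipliers v_i = (∏_{j≠i}(α_i − α_j))^{−1} mod 13.
  i = 1 (α = 11): (11−9)(11−6)(11−4)(11−2) = 2·5·7·9 = 630 ≡ 6, so v_1 = 6^{−1} = 11 (mod 13).
  i = 2 (α = 9): (9−11)(9−6)(9−4)(9−2) = (−2)·3·5·7 = −210 ≡ 11, so v_2 = 11^{−1} = 6 (mod 13).
  i = 3 (α = 6): (6−11)(6−9)(6−4)(6−2) = (−5)·(−3)·2·4 = 120 ≡ 3, so v_3 = 3^{−1} = 9 (mod 13).
  i = 4 (α = 4): (4−11)(4−9)(4−6)(4−2) = (−7)·(−5)·(−2)·2 = −140 ≡ 3, so v_4 = 3^{−1} = 9 (mod 13).
  i = 5 (α = 2): (2−11)(2−9)(2−6)(2−4) = (−9)·(−7)·(−4)·(−2) = 504 ≡ 10, so v_5 = 10^{−1} = 4 (mod 13).
  v = [11, 6, 9, 9, 4].
Step 2: syndromes of r = [1, 4, 2, 0, 8] (all sums mod 13).
  S_0 = Σ v_i r_i = 11·1 + 6·4 + 9·2 + 9·0 + 4·8 = 85 ≡ 7.
  S_1 = Σ v_i α_i r_i = 11·11·1 + 6·9·4 + 9·6·2 + 9·4·0 + 4·2·8 = 509 ≡ 2.
  α_i^2 mod 13 = [4, 3, 10, 3, 4].
  S_2 = Σ v_i α_i^2 r_i = 11·4·1 + 6·3·4 + 9·10·2 + 9·3·0 + 4·4·8 = 424 ≡ 8.
  S = (7, 2, 8) ≠ 0, so r is not a codeword (an error is present).
Step 3: locate the error. For a single error e at position i, S_ℓ = v_i·e·α_i^ℓ, so α_err = S_1/S_0.
  S_0^{−1} = 7^{−1} = 2 (mod 13), so α_err = 2·2 = 4 ≡ 4 = α_4. Error position i = 4.
  Consistency check: S_2/S_1 = 8·7 = 56 ≡ 4 = α_err ✓ (single-error assumption holds).
Step 4: error magnitude e = S_0/v_4 = S_0·∏_{j≠4}(α_4 − α_j) = 7·3 = 21 ≡ 8 (mod 13).
Step 5: correct position 4: c_4 = r_4 − e = 0 − 8 ≡ 5 (mod 13). Hence c = [1, 4, 2, 5, 8].
  Check: interpolating c through the α_i gives m(x) = 11 + 5·x (degree < 2) with m(α_i) = c_i for every i, so c is indeed a codeword.


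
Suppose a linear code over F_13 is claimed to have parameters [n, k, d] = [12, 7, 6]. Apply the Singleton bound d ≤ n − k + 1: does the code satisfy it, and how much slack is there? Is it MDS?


Singleton RHS = n − k + 1 = 6, slack = 0, bound satisfied, MDS.

Singleton bound: d ≤ n − k + 1.
Here n = 12, k = 7, so n − k + 1 = 6.
Given d = 6, check d ≤ 6: YES.
Slack = (n − k + 1) − d = 0.
The code is MDS (slack = 0).
Description: the claimed parameters are [12, 7, 6]_13; such a code would be MDS (meets Singleton bound).


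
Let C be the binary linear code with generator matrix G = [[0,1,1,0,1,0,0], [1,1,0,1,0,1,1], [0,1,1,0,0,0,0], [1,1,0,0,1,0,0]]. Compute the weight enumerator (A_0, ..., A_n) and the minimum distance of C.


Weight distribution: A_0 = 1, A_1 = 1, A_2 = 3, A_3 = 4, A_4 = 1, A_5 = 3, A_6 = 3. Minimum distance d = 1.

Enumerate all 2^4 = 16 messages m ∈ F_2^4.
For each, compute codeword c = mG in F_2^7, then tally its weight.
  m = 0000 → c = 0000000, weight = 0.
  m = 1000 → c = 0110100, weight = 3.
  m = 0100 → c = 1101011, weight = 5.
  m = 1100 → c = 1011111, weight = 6.
  m = 0010 → c = 0110000, weight = 2.
  m = 1010 → c = 0000100, weight = 1.
  m = 0110 → c = 1011011, weight = 5.
  m = 1110 → c = 1101111, weight = 6.
  m = 0001 → c = 1100100, weight = 3.
  m = 1001 → c = 1010000, weight = 2.
  m = 0101 → c = 0001111, weight = 4.
  m = 1101 → c = 0111011, weight = 5.
  m = 0011 → c = 1010100, weight = 3.
  m = 1011 → c = 1100000, weight = 2.
  m = 0111 → c = 0111111, weight = 6.
  m = 1111 → c = 0001011, weight = 3.
Tally weights:
  weight 0: 1 codewords.
  weight 1: 1 codewords.
  weight 2: 3 codewords.
  weight 3: 4 codewords.
  weight 4: 1 codewords.
  weight 5: 3 codewords.
  weight 6: 3 codewords.
Minimum distance d = smallest w > 0 with A_w > 0 = 1.
Sanity: Σ A_w = 16 = 2^4 = 16 ✓.


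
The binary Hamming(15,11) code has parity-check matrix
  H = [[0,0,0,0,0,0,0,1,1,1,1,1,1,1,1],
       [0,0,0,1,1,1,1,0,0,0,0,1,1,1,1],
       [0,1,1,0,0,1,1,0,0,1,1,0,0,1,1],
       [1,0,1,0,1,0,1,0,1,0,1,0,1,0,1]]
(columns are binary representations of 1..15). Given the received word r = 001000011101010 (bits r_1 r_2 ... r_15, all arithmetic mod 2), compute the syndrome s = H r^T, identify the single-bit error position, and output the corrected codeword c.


s = (1, 0, 1, 0)^T, error position = 10, corrected codeword c = 001000011001010

Compute s = H r^T mod 2 one row at a time:
  s_1 = 1 + 1 + 1 + 0 + 1 + 0 + 1 + 0 = 5 ≡ 1 (mod 2).
  s_2 = 0 + 0 + 0 + 0 + 1 + 0 + 1 + 0 = 2 ≡ 0 (mod 2).
  s_3 = 0 + 1 + 0 + 0 + 1 + 0 + 1 + 0 = 3 ≡ 1 (mod 2).
  s_4 = 0 + 1 + 0 + 0 + 1 + 0 + 0 + 0 = 2 ≡ 0 (mod 2).
s = (1, 0, 1, 0)^T — this equals column 10 of H (binary 1010), so error is at position 10.
Correct: flip bit 10 of r = 001000011101010 to get c = 001000011001010.


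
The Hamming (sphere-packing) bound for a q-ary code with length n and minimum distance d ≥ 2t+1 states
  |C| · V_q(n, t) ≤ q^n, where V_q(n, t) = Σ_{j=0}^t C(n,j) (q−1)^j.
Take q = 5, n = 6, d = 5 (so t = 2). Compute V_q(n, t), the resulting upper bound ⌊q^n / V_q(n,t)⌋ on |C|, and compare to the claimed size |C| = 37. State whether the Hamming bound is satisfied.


V_q(n, t) = 265, q^n = 15625, Hamming bound = 58, |C| = 37 ≤ bound (satisfied).

Step 1: Compute V_q(n, t) = Σ_{j=0}^2 C(n, j) (q−1)^j.
  j = 0: C(6,0)·(4)^0 = 1·1 = 1.
  j = 1: C(6,1)·(4)^1 = 6·4 = 24.
  j = 2: C(6,2)·(4)^2 = 15·16 = 240.
  V_q(n, t) = 1 + 24 + 240 = 265.
Step 2: q^n = 5^6 = 15625.
Step 3: Hamming bound ⌊q^n / V_q(n,t)⌋ = ⌊15625/265⌋ = 58.
Step 4: Compare |C| = 37 to 58: satisfied.
The claimed |C| lies below the Hamming bound.


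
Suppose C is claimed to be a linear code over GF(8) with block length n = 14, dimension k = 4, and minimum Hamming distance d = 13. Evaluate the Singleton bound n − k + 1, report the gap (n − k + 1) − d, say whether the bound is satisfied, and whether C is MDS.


Singleton RHS = n − k + 1 = 11, slack = -2, bound violated (no such code; not MDS).

Singleton bound: d ≤ n − k + 1.
Here n = 14, k = 4, so n − k + 1 = 11.
Given d = 13, check d ≤ 11: NO.
Slack = (n − k + 1) − d = -2.
The slack is negative: d = 13 exceeds n − k + 1 = 11 by 2, so the Singleton bound is violated and no linear [14, 4, 13]_8 code can exist. In particular it is not MDS (MDS requires d = n − k + 1 exactly).
Description: the claimed parameters are [14, 4, 13]_8; such a code would be impossible (violates the Singleton bound).


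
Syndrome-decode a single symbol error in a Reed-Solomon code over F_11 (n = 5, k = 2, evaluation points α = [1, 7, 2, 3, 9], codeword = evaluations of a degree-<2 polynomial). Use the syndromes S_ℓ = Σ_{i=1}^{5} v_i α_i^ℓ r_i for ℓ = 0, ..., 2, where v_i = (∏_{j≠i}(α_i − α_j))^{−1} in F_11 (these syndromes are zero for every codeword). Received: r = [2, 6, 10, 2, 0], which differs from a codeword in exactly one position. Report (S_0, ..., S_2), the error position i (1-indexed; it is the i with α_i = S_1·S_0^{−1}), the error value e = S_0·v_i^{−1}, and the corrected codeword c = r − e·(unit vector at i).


S = (7, 10, 8), error at position 4, error magnitude e = 6, c = [2, 6, 10, 7, 0].

Step 1: column multipliers v_i = (∏_{j≠i}(α_i − α_j))^{−1} mod 11.
  i = 1 (α = 1): (1−7)(1−2)(1−3)(1−9) = (−6)·(−1)·(−2)·(−8) = 96 ≡ 8, so v_1 = 8^{−1} = 7 (mod 11).
  i = 2 (α = 7): (7−1)(7−2)(7−3)(7−9) = 6·5·4·(−2) = −240 ≡ 2, so v_2 = 2^{−1} = 6 (mod 11).
  i = 3 (α = 2): (2−1)(2−7)(2−3)(2−9) = 1·(−5)·(−1)·(−7) = −35 ≡ 9, so v_3 = 9^{−1} = 5 (mod 11).
  i = 4 (α = 3): (3−1)(3−7)(3−2)(3−9) = 2·(−4)·1·(−6) = 48 ≡ 4, so v_4 = 4^{−1} = 3 (mod 11).
  i = 5 (α = 9): (9−1)(9−7)(9−2)(9−3) = 8·2·7·6 = 672 ≡ 1, so v_5 = 1^{−1} = 1 (mod 11).
  v = [7, 6, 5, 3, 1].
Step 2: syndromes of r = [2, 6, 10, 2, 0] (all sums mod 11).
  S_0 = Σ v_i r_i = 7·2 + 6·6 + 5·10 + 3·2 + 1·0 = 106 ≡ 7.
  S_1 = Σ v_i α_i r_i = 7·1·2 + 6·7·6 + 5·2·10 + 3·3·2 + 1·9·0 = 384 ≡ 10.
  α_i^2 mod 11 = [1, 5, 4, 9, 4].
  S_2 = Σ v_i α_i^2 r_i = 7·1·2 + 6·5·6 + 5·4·10 + 3·9·2 + 1·4·0 = 448 ≡ 8.
  S = (7, 10, 8) ≠ 0, so r is not a codeword (an error is present).
Step 3: locate the error. For a single error e at position i, S_ℓ = v_i·e·α_i^ℓ, so α_err = S_1/S_0.
  S_0^{−1} = 7^{−1} = 8 (mod 11), so α_err = 10·8 = 80 ≡ 3 = α_4. Error position i = 4.
  Consistency check: S_2/S_1 = 8·10 = 80 ≡ 3 = α_err ✓ (single-error assumption holds).
Step 4: error magnitude e = S_0/v_4 = S_0·∏_{j≠4}(α_4 − α_j) = 7·4 = 28 ≡ 6 (mod 11).
Step 5: correct position 4: c_4 = r_4 − e = 2 − 6 ≡ 7 (mod 11). Hence c = [2, 6, 10, 7, 0].
  Check: interpolating c through the α_i gives m(x) = 5 + 8·x (degree < 2) with m(α_i) = c_i for every i, so c is indeed a codeword.


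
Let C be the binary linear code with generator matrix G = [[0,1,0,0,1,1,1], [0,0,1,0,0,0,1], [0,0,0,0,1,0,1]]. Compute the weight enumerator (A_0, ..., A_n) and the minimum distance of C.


Weight distribution: A_0 = 1, A_2 = 4, A_4 = 3. Minimum distance d = 2.

Enumerate all 2^3 = 8 messages m ∈ F_2^3.
For each, compute codeword c = mG in F_2^7, then tally its weight.
  m = 000 → c = 0000000, weight = 0.
  m = 100 → c = 0100111, weight = 4.
  m = 010 → c = 0010001, weight = 2.
  m = 110 → c = 0110110, weight = 4.
  m = 001 → c = 0000101, weight = 2.
  m = 101 → c = 0100010, weight = 2.
  m = 011 → c = 0010100, weight = 2.
  m = 111 → c = 0110011, weight = 4.
Tally weights:
  weight 0: 1 codewords.
  weight 2: 4 codewords.
  weight 4: 3 codewords.
Minimum distance d = smallest w > 0 with A_w > 0 = 2.
Sanity: Σ A_w = 8 = 2^3 = 8 ✓.


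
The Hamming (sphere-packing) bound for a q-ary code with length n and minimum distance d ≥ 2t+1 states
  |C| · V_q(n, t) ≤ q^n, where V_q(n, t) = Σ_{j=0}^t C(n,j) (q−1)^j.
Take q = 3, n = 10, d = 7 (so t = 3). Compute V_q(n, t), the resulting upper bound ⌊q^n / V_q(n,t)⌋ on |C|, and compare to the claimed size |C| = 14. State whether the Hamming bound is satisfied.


V_q(n, t) = 1161, q^n = 59049, Hamming bound = 50, |C| = 14 ≤ bound (satisfied).

Step 1: Compute V_q(n, t) = Σ_{j=0}^3 C(n, j) (q−1)^j.
  j = 0: C(10,0)·(2)^0 = 1·1 = 1.
  j = 1: C(10,1)·(2)^1 = 10·2 = 20.
  j = 2: C(10,2)·(2)^2 = 45·4 = 180.
  j = 3: C(10,3)·(2)^3 = 120·8 = 960.
  V_q(n, t) = 1 + 20 + 180 + 960 = 1161.
Step 2: q^n = 3^10 = 59049.
Step 3: Hamming bound ⌊q^n / V_q(n,t)⌋ = ⌊59049/1161⌋ = 50.
Step 4: Compare |C| = 14 to 50: satisfied.
The claimed |C| lies below the Hamming bound.


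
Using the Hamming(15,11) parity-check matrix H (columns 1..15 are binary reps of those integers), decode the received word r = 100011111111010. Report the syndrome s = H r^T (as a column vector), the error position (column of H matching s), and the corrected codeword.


s = (0, 1, 1, 1)^T, error position = 7, corrected codeword c = 100011011111010

Compute s = H r^T mod 2 one row at a time:
  s_1 = 1 + 1 + 1 + 1 + 1 + 0 + 1 + 0 = 6 ≡ 0 (mod 2).
  s_2 = 0 + 1 + 1 + 1 + 1 + 0 + 1 + 0 = 5 ≡ 1 (mod 2).
  s_3 = 0 + 0 + 1 + 1 + 1 + 1 + 1 + 0 = 5 ≡ 1 (mod 2).
  s_4 = 1 + 0 + 1 + 1 + 1 + 1 + 0 + 0 = 5 ≡ 1 (mod 2).
s = (0, 1, 1, 1)^T — this equals column 7 of H (binary 0111), so error is at position 7.
Correct: flip bit 7 of r = 100011111111010 to get c = 100011011111010.


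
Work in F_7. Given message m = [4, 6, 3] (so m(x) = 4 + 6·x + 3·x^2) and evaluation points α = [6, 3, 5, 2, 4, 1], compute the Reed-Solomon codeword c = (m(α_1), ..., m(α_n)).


c = [1, 0, 4, 0, 6, 6]

Message polynomial: m(x) = 4 + 6·x + 3·x^2 (mod 7).
For each evaluation point α_i, compute m(α_i) mod 7:
  α_1 = 6: Horner steps 3 → 3 → 1, so m(6) = 1.
  α_2 = 3: Horner steps 3 → 1 → 0, so m(3) = 0.
  α_3 = 5: Horner steps 3 → 0 → 4, so m(5) = 4.
  α_4 = 2: Horner steps 3 → 5 → 0, so m(2) = 0.
  α_5 = 4: Horner steps 3 → 4 → 6, so m(4) = 6.
  α_6 = 1: Horner steps 3 → 2 → 6, so m(1) = 6.
Codeword c = [1, 0, 4, 0, 6, 6] ∈ F_7^6.


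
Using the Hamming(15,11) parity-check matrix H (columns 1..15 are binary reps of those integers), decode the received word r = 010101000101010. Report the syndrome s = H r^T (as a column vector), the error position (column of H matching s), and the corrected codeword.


s = (1, 0, 0, 0)^T, error position = 8, corrected codeword c = 010101010101010

Compute s = H r^T mod 2 one row at a time:
  s_1 = 0 + 0 + 1 + 0 + 1 + 0 + 1 + 0 = 3 ≡ 1 (mod 2).
  s_2 = 1 + 0 + 1 + 0 + 1 + 0 + 1 + 0 = 4 ≡ 0 (mod 2).
  s_3 = 1 + 0 + 1 + 0 + 1 + 0 + 1 + 0 = 4 ≡ 0 (mod 2).
  s_4 = 0 + 0 + 0 + 0 + 0 + 0 + 0 + 0 = 0 ≡ 0 (mod 2).
s = (1, 0, 0, 0)^T — this equals column 8 of H (binary 1000), so error is at position 8.
Correct: flip bit 8 of r = 010101000101010 to get c = 010101010101010.


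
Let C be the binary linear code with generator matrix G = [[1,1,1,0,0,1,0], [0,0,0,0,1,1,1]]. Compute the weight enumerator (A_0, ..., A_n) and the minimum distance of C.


Weight distribution: A_0 = 1, A_3 = 1, A_4 = 1, A_5 = 1. Minimum distance d = 3.

Enumerate all 2^2 = 4 messages m ∈ F_2^2.
For each, compute codeword c = mG in F_2^7, then tally its weight.
  m = 00 → c = 0000000, weight = 0.
  m = 10 → c = 1110010, weight = 4.
  m = 01 → c = 0000111, weight = 3.
  m = 11 → c = 1110101, weight = 5.
Tally weights:
  weight 0: 1 codewords.
  weight 3: 1 codewords.
  weight 4: 1 codewords.
  weight 5: 1 codewords.
Minimum distance d = smallest w > 0 with A_w > 0 = 3.
Sanity: Σ A_w = 4 = 2^2 = 4 ✓.


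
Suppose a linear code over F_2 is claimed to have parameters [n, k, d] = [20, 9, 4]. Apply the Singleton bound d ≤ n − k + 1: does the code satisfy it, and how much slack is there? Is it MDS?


Singleton RHS = n − k + 1 = 12, slack = 8, bound satisfied, not MDS.

Singleton bound: d ≤ n − k + 1.
Here n = 20, k = 9, so n − k + 1 = 12.
Given d = 4, check d ≤ 12: YES.
Slack = (n − k + 1) − d = 8.
The code is NOT MDS (slack = 8 > 0).
Description: the claimed parameters are [20, 9, 4]_2; such a code would be non-MDS.


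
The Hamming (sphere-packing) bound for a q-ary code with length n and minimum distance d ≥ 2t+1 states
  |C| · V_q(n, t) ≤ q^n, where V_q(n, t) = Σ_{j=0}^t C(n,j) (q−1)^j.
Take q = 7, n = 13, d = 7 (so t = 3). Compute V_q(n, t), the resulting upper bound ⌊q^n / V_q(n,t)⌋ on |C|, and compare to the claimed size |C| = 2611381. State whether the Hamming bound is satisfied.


V_q(n, t) = 64663, q^n = 96889010407, Hamming bound = 1498368, |C| = 2611381 > bound (violated).

Step 1: Compute V_q(n, t) = Σ_{j=0}^3 C(n, j) (q−1)^j.
  j = 0: C(13,0)·(6)^0 = 1·1 = 1.
  j = 1: C(13,1)·(6)^1 = 13·6 = 78.
  j = 2: C(13,2)·(6)^2 = 78·36 = 2808.
  j = 3: C(13,3)·(6)^3 = 286·216 = 61776.
  V_q(n, t) = 1 + 78 + 2808 + 61776 = 64663.
Step 2: q^n = 7^13 = 96889010407.
Step 3: Hamming bound ⌊q^n / V_q(n,t)⌋ = ⌊96889010407/64663⌋ = 1498368.
Step 4: Compare |C| = 2611381 to 1498368: violated.
The claimed |C| lies above the Hamming bound, so no 7-ary code of length 13 with d ≥ 7 can have 2611381 codewords.


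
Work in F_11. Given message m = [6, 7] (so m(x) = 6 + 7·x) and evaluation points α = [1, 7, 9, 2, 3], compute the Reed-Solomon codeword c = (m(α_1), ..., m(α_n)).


c = [2, 0, 3, 9, 5]

Message polynomial: m(x) = 6 + 7·x (mod 11).
For each evaluation point α_i, compute m(α_i) mod 11:
  α_1 = 1: Horner steps 7 → 2, so m(1) = 2.
  α_2 = 7: Horner steps 7 → 0, so m(7) = 0.
  α_3 = 9: Horner steps 7 → 3, so m(9) = 3.
  α_4 = 2: Horner steps 7 → 9, so m(2) = 9.
  α_5 = 3: Horner steps 7 → 5, so m(3) = 5.
Codeword c = [2, 0, 3, 9, 5] ∈ F_11^5.


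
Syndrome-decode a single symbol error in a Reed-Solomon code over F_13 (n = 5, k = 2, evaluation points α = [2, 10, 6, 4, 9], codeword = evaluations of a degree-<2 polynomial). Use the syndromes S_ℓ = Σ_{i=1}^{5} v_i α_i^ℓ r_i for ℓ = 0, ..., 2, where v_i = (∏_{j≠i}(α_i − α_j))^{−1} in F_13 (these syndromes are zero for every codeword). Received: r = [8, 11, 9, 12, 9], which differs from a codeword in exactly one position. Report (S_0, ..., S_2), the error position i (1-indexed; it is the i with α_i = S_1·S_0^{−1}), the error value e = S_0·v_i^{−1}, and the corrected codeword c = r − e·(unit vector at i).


S = (9, 2, 12), error at position 3, error magnitude e = 6, c = [8, 11, 3, 12, 9].

Step 1: column multipliers v_i = (∏_{j≠i}(α_i − α_j))^{−1} mod 13.
  i = 1 (α = 2): (2−10)(2−6)(2−4)(2−9) = (−8)·(−4)·(−2)·(−7) = 448 ≡ 6, so v_1 = 6^{−1} = 11 (mod 13).
  i = 2 (α = 10): (10−2)(10−6)(10−4)(10−9) = 8·4·6·1 = 192 ≡ 10, so v_2 = 10^{−1} = 4 (mod 13).
  i = 3 (α = 6): (6−2)(6−10)(6−4)(6−9) = 4·(−4)·2·(−3) = 96 ≡ 5, so v_3 = 5^{−1} = 8 (mod 13).
  i = 4 (α = 4): (4−2)(4−10)(4−6)(4−9) = 2·(−6)·(−2)·(−5) = −120 ≡ 10, so v_4 = 10^{−1} = 4 (mod 13).
  i = 5 (α = 9): (9−2)(9−10)(9−6)(9−4) = 7·(−1)·3·5 = −105 ≡ 12, so v_5 = 12^{−1} = 12 (mod 13).
  v = [11, 4, 8, 4, 12].
Step 2: syndromes of r = [8, 11, 9, 12, 9] (all sums mod 13).
  S_0 = Σ v_i r_i = 11·8 + 4·11 + 8·9 + 4·12 + 12·9 = 360 ≡ 9.
  S_1 = Σ v_i α_i r_i = 11·2·8 + 4·10·11 + 8·6·9 + 4·4·12 + 12·9·9 = 2212 ≡ 2.
  α_i^2 mod 13 = [4, 9, 10, 3, 3].
  S_2 = Σ v_i α_i^2 r_i = 11·4·8 + 4·9·11 + 8·10·9 + 4·3·12 + 12·3·9 = 1936 ≡ 12.
  S = (9, 2, 12) ≠ 0, so r is not a codeword (an error is present).
Step 3: locate the error. For a single error e at position i, S_ℓ = v_i·e·α_i^ℓ, so α_err = S_1/S_0.
  S_0^{−1} = 9^{−1} = 3 (mod 13), so α_err = 2·3 = 6 ≡ 6 = α_3. Error position i = 3.
  Consistency check: S_2/S_1 = 12·7 = 84 ≡ 6 = α_err ✓ (single-error assumption holds).
Step 4: error magnitude e = S_0/v_3 = S_0·∏_{j≠3}(α_3 − α_j) = 9·5 = 45 ≡ 6 (mod 13).
Step 5: correct position 3: c_3 = r_3 − e = 9 − 6 ≡ 3 (mod 13). Hence c = [8, 11, 3, 12, 9].
  Check: interpolating c through the α_i gives m(x) = 4 + 2·x (degree < 2) with m(α_i) = c_i for every i, so c is indeed a codeword.


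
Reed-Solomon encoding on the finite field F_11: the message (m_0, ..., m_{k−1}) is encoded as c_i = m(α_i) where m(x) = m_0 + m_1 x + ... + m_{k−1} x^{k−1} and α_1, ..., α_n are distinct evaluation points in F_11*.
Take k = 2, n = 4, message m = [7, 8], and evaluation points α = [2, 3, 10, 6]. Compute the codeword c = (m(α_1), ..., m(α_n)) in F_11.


c = [1, 9, 10, 0]

Message polynomial: m(x) = 7 + 8·x (mod 11).
For each evaluation point α_i, compute m(α_i) mod 11:
  α_1 = 2: Horner steps 8 → 1, so m(2) = 1.
  α_2 = 3: Horner steps 8 → 9, so m(3) = 9.
  α_3 = 10: Horner steps 8 → 10, so m(10) = 10.
  α_4 = 6: Horner steps 8 → 0, so m(6) = 0.
Codeword c = [1, 9, 10, 0] ∈ F_11^4.


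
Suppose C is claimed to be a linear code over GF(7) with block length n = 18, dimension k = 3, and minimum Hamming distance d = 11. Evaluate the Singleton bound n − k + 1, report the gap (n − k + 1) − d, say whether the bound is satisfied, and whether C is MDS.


Singleton RHS = n − k + 1 = 16, slack = 5, bound satisfied, not MDS.

Singleton bound: d ≤ n − k + 1.
Here n = 18, k = 3, so n − k + 1 = 16.
Given d = 11, check d ≤ 16: YES.
Slack = (n − k + 1) − d = 5.
The code is NOT MDS (slack = 5 > 0).
Description: the claimed parameters are [18, 3, 11]_7; such a code would be non-MDS.


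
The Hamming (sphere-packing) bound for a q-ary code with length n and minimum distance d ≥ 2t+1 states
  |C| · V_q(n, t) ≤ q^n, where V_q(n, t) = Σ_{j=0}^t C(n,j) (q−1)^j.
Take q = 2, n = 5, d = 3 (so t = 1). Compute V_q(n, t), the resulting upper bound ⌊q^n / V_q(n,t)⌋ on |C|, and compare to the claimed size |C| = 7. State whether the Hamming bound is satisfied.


V_q(n, t) = 6, q^n = 32, Hamming bound = 5, |C| = 7 > bound (violated).

Step 1: Compute V_q(n, t) = Σ_{j=0}^1 C(n, j) (q−1)^j.
  j = 0: C(5,0)·(1)^0 = 1·1 = 1.
  j = 1: C(5,1)·(1)^1 = 5·1 = 5.
  V_q(n, t) = 1 + 5 = 6.
Step 2: q^n = 2^5 = 32.
Step 3: Hamming bound ⌊q^n / V_q(n,t)⌋ = ⌊32/6⌋ = 5.
Step 4: Compare |C| = 7 to 5: violated.
The claimed |C| lies above the Hamming bound, so no 2-ary code of length 5 with d ≥ 3 can have 7 codewords.


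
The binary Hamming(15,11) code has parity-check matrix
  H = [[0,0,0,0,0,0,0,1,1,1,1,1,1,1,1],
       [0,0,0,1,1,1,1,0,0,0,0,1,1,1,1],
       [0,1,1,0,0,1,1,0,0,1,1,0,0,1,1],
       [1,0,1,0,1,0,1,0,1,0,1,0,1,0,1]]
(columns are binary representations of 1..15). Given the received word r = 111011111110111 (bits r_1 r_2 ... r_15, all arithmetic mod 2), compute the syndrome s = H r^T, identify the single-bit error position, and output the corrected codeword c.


s = (1, 0, 0, 0)^T, error position = 8, corrected codeword c = 111011101110111

Compute s = H r^T mod 2 one row at a time:
  s_1 = 1 + 1 + 1 + 1 + 0 + 1 + 1 + 1 = 7 ≡ 1 (mod 2).
  s_2 = 0 + 1 + 1 + 1 + 0 + 1 + 1 + 1 = 6 ≡ 0 (mod 2).
  s_3 = 1 + 1 + 1 + 1 + 1 + 1 + 1 + 1 = 8 ≡ 0 (mod 2).
  s_4 = 1 + 1 + 1 + 1 + 1 + 1 + 1 + 1 = 8 ≡ 0 (mod 2).
s = (1, 0, 0, 0)^T — this equals column 8 of H (binary 1000), so error is at position 8.
Correct: flip bit 8 of r = 111011111110111 to get c = 111011101110111.


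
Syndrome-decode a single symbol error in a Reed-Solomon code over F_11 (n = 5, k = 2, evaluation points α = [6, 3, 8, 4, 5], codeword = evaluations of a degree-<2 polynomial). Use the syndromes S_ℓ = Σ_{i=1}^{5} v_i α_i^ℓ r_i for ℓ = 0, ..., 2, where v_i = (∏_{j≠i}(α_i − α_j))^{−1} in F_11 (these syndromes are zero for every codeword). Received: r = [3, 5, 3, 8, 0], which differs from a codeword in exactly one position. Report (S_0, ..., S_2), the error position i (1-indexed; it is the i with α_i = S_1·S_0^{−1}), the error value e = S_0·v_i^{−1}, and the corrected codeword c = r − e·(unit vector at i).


S = (6, 4, 10), error at position 3, error magnitude e = 5, c = [3, 5, 9, 8, 0].

Step 1: column multipliers v_i = (∏_{j≠i}(α_i − α_j))^{−1} mod 11.
  i = 1 (α = 6): (6−3)(6−8)(6−4)(6−5) = 3·(−2)·2·1 = −12 ≡ 10, so v_1 = 10^{−1} = 10 (mod 11).
  i = 2 (α = 3): (3−6)(3−8)(3−4)(3−5) = (−3)·(−5)·(−1)·(−2) = 30 ≡ 8, so v_2 = 8^{−1} = 7 (mod 11).
  i = 3 (α = 8): (8−6)(8−3)(8−4)(8−5) = 2·5·4·3 = 120 ≡ 10, so v_3 = 10^{−1} = 10 (mod 11).
  i = 4 (α = 4): (4−6)(4−3)(4−8)(4−5) = (−2)·1·(−4)·(−1) = −8 ≡ 3, so v_4 = 3^{−1} = 4 (mod 11).
  i = 5 (α = 5): (5−6)(5−3)(5−8)(5−4) = (−1)·2·(−3)·1 = 6 ≡ 6, so v_5 = 6^{−1} = 2 (mod 11).
  v = [10, 7, 10, 4, 2].
Step 2: syndromes of r = [3, 5, 3, 8, 0] (all sums mod 11).
  S_0 = Σ v_i r_i = 10·3 + 7·5 + 10·3 + 4·8 + 2·0 = 127 ≡ 6.
  S_1 = Σ v_i α_i r_i = 10·6·3 + 7·3·5 + 10·8·3 + 4·4·8 + 2·5·0 = 653 ≡ 4.
  α_i^2 mod 11 = [3, 9, 9, 5, 3].
  S_2 = Σ v_i α_i^2 r_i = 10·3·3 + 7·9·5 + 10·9·3 + 4·5·8 + 2·3·0 = 835 ≡ 10.
  S = (6, 4, 10) ≠ 0, so r is not a codeword (an error is present).
Step 3: locate the error. For a single error e at position i, S_ℓ = v_i·e·α_i^ℓ, so α_err = S_1/S_0.
  S_0^{−1} = 6^{−1} = 2 (mod 11), so α_err = 4·2 = 8 ≡ 8 = α_3. Error position i = 3.
  Consistency check: S_2/S_1 = 10·3 = 30 ≡ 8 = α_err ✓ (single-error assumption holds).
Step 4: error magnitude e = S_0/v_3 = S_0·∏_{j≠3}(α_3 − α_j) = 6·10 = 60 ≡ 5 (mod 11).
Step 5: correct position 3: c_3 = r_3 − e = 3 − 5 ≡ 9 (mod 11). Hence c = [3, 5, 9, 8, 0].
  Check: interpolating c through the α_i gives m(x) = 7 + 3·x (degree < 2) with m(α_i) = c_i for every i, so c is indeed a codeword.


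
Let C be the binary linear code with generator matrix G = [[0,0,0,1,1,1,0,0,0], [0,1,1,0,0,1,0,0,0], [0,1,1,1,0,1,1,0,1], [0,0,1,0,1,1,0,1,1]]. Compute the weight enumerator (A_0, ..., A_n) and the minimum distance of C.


Weight distribution: A_0 = 1, A_3 = 4, A_4 = 5, A_5 = 4, A_6 = 2. Minimum distance d = 3.

Enumerate all 2^4 = 16 messages m ∈ F_2^4.
For each, compute codeword c = mG in F_2^9, then tally its weight.
  m = 0000 → c = 000000000, weight = 0.
  m = 1000 → c = 000111000, weight = 3.
  m = 0100 → c = 011001000, weight = 3.
  m = 1100 → c = 011110000, weight = 4.
  m = 0010 → c = 011101101, weight = 6.
  m = 1010 → c = 011010101, weight = 5.
  m = 0110 → c = 000100101, weight = 3.
  m = 1110 → c = 000011101, weight = 4.
  m = 0001 → c = 001011011, weight = 5.
  m = 1001 → c = 001100011, weight = 4.
  m = 0101 → c = 010010011, weight = 4.
  m = 1101 → c = 010101011, weight = 5.
  m = 0011 → c = 010110110, weight = 5.
  m = 1011 → c = 010001110, weight = 4.
  m = 0111 → c = 001111110, weight = 6.
  m = 1111 → c = 001000110, weight = 3.
Tally weights:
  weight 0: 1 codewords.
  weight 3: 4 codewords.
  weight 4: 5 codewords.
  weight 5: 4 codewords.
  weight 6: 2 codewords.
Minimum distance d = smallest w > 0 with A_w > 0 = 3.
Sanity: Σ A_w = 16 = 2^4 = 16 ✓.


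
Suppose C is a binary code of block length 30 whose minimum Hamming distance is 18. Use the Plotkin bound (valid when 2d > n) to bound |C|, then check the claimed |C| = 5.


Plotkin bound M ≤ 6; given |C| = 5 ≤ bound (satisfied).

Check applicability: 2d = 36, n = 30.
2d − n = 6 > 0, so Plotkin applies.
Compute d/(2d−n) = 18/6 ≈ 3.0000.
⌊d/(2d−n)⌋ = 3.
Plotkin bound: M ≤ 2·3 = 6.
Given |C| = 5, check: satisfied.
This |C| is below the Plotkin bound.


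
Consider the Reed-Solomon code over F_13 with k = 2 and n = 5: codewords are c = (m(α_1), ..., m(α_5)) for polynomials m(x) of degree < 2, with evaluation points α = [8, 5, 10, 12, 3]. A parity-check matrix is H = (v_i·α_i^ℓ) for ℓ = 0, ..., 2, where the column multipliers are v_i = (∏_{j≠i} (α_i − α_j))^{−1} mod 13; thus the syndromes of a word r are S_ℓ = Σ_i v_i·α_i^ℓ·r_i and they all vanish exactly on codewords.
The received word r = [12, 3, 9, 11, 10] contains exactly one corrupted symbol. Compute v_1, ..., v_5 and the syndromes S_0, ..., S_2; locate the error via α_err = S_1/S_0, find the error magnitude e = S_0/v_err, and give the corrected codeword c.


S = (10, 9, 12), error at position 3, error magnitude e = 4, c = [12, 3, 5, 11, 10].

Step 1: column multipliers v_i = (∏_{j≠i}(α_i − α_j))^{−1} mod 13.
  i = 1 (α = 8): (8−5)(8−10)(8−12)(8−3) = 3·(−2)·(−4)·5 = 120 ≡ 3, so v_1 = 3^{−1} = 9 (mod 13).
  i = 2 (α = 5): (5−8)(5−10)(5−12)(5−3) = (−3)·(−5)·(−7)·2 = −210 ≡ 11, so v_2 = 11^{−1} = 6 (mod 13).
  i = 3 (α = 10): (10−8)(10−5)(10−12)(10−3) = 2·5·(−2)·7 = −140 ≡ 3, so v_3 = 3^{−1} = 9 (mod 13).
  i = 4 (α = 12): (12−8)(12−5)(12−10)(12−3) = 4·7·2·9 = 504 ≡ 10, so v_4 = 10^{−1} = 4 (mod 13).
  i = 5 (α = 3): (3−8)(3−5)(3−10)(3−12) = (−5)·(−2)·(−7)·(−9) = 630 ≡ 6, so v_5 = 6^{−1} = 11 (mod 13).
  v = [9, 6, 9, 4, 11].
Step 2: syndromes of r = [12, 3, 9, 11, 10] (all sums mod 13).
  S_0 = Σ v_i r_i = 9·12 + 6·3 + 9·9 + 4·11 + 11·10 = 361 ≡ 10.
  S_1 = Σ v_i α_i r_i = 9·8·12 + 6·5·3 + 9·10·9 + 4·12·11 + 11·3·10 = 2622 ≡ 9.
  α_i^2 mod 13 = [12, 12, 9, 1, 9].
  S_2 = Σ v_i α_i^2 r_i = 9·12·12 + 6·12·3 + 9·9·9 + 4·1·11 + 11·9·10 = 3275 ≡ 12.
  S = (10, 9, 12) ≠ 0, so r is not a codeword (an error is present).
Step 3: locate the error. For a single error e at position i, S_ℓ = v_i·e·α_i^ℓ, so α_err = S_1/S_0.
  S_0^{−1} = 10^{−1} = 4 (mod 13), so α_err = 9·4 = 36 ≡ 10 = α_3. Error position i = 3.
  Consistency check: S_2/S_1 = 12·3 = 36 ≡ 10 = α_err ✓ (single-error assumption holds).
Step 4: error magnitude e = S_0/v_3 = S_0·∏_{j≠3}(α_3 − α_j) = 10·3 = 30 ≡ 4 (mod 13).
Step 5: correct position 3: c_3 = r_3 − e = 9 − 4 ≡ 5 (mod 13). Hence c = [12, 3, 5, 11, 10].
  Check: interpolating c through the α_i gives m(x) = 1 + 3·x (degree < 2) with m(α_i) = c_i for every i, so c is indeed a codeword.


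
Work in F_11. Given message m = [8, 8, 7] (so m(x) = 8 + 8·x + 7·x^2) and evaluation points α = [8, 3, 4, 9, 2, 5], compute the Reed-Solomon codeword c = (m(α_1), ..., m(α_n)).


c = [3, 7, 9, 9, 8, 3]

Message polynomial: m(x) = 8 + 8·x + 7·x^2 (mod 11).
For each evaluation point α_i, compute m(α_i) mod 11:
  α_1 = 8: Horner steps 7 → 9 → 3, so m(8) = 3.
  α_2 = 3: Horner steps 7 → 7 → 7, so m(3) = 7.
  α_3 = 4: Horner steps 7 → 3 → 9, so m(4) = 9.
  α_4 = 9: Horner steps 7 → 5 → 9, so m(9) = 9.
  α_5 = 2: Horner steps 7 → 0 → 8, so m(2) = 8.
  α_6 = 5: Horner steps 7 → 10 → 3, so m(5) = 3.
Codeword c = [3, 7, 9, 9, 8, 3] ∈ F_11^6.


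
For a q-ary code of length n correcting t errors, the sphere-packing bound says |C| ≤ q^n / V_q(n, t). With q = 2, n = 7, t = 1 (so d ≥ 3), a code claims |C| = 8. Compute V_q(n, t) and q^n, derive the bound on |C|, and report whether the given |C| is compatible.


V_q(n, t) = 8, q^n = 128, Hamming bound = 16, |C| = 8 ≤ bound (satisfied).

Step 1: Compute V_q(n, t) = Σ_{j=0}^1 C(n, j) (q−1)^j.
  j = 0: C(7,0)·(1)^0 = 1·1 = 1.
  j = 1: C(7,1)·(1)^1 = 7·1 = 7.
  V_q(n, t) = 1 + 7 = 8.
Step 2: q^n = 2^7 = 128.
Step 3: Hamming bound ⌊q^n / V_q(n,t)⌋ = ⌊128/8⌋ = 16.
Step 4: Compare |C| = 8 to 16: satisfied.
The claimed |C| lies below the Hamming bound.


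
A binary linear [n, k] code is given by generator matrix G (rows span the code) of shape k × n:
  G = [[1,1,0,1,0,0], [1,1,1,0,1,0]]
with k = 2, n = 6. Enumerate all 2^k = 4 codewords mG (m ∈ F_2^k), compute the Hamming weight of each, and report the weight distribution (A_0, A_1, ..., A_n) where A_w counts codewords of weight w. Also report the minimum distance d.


Weight distribution: A_0 = 1, A_3 = 2, A_4 = 1. Minimum distance d = 3.

Enumerate all 2^2 = 4 messages m ∈ F_2^2.
For each, compute codeword c = mG in F_2^6, then tally its weight.
  m = 00 → c = 000000, weight = 0.
  m = 10 → c = 110100, weight = 3.
  m = 01 → c = 111010, weight = 4.
  m = 11 → c = 001110, weight = 3.
Tally weights:
  weight 0: 1 codewords.
  weight 3: 2 codewords.
  weight 4: 1 codewords.
Minimum distance d = smallest w > 0 with A_w > 0 = 3.
Sanity: Σ A_w = 4 = 2^2 = 4 ✓.


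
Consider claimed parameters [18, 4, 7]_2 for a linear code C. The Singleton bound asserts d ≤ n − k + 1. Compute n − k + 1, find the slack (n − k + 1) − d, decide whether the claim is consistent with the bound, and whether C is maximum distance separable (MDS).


Singleton RHS = n − k + 1 = 15, slack = 8, bound satisfied, not MDS.

Singleton bound: d ≤ n − k + 1.
Here n = 18, k = 4, so n − k + 1 = 15.
Given d = 7, check d ≤ 15: YES.
Slack = (n − k + 1) − d = 8.
The code is NOT MDS (slack = 8 > 0).
Description: the claimed parameters are [18, 4, 7]_2; such a code would be non-MDS.


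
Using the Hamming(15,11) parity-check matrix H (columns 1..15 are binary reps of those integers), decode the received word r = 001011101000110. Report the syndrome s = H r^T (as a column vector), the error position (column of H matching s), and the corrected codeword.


s = (1, 1, 0, 1)^T, error position = 13, corrected codeword c = 001011101000010

Compute s = H r^T mod 2 one row at a time:
  s_1 = 0 + 1 + 0 + 0 + 0 + 1 + 1 + 0 = 3 ≡ 1 (mod 2).
  s_2 = 0 + 1 + 1 + 1 + 0 + 1 + 1 + 0 = 5 ≡ 1 (mod 2).
  s_3 = 0 + 1 + 1 + 1 + 0 + 0 + 1 + 0 = 4 ≡ 0 (mod 2).
  s_4 = 0 + 1 + 1 + 1 + 1 + 0 + 1 + 0 = 5 ≡ 1 (mod 2).
s = (1, 1, 0, 1)^T — this equals column 13 of H (binary 1101), so error is at position 13.
Correct: flip bit 13 of r = 001011101000110 to get c = 001011101000010.


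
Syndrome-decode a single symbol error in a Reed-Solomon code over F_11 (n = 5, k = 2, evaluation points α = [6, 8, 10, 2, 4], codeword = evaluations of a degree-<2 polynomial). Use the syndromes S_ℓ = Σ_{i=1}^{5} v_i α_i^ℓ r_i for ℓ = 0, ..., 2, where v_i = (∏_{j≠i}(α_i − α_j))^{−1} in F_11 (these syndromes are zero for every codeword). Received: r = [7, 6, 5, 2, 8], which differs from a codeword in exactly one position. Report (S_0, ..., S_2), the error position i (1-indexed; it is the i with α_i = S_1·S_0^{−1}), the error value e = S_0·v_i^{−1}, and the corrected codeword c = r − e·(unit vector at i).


S = (7, 3, 6), error at position 4, error magnitude e = 4, c = [7, 6, 5, 9, 8].

Step 1: column multipliers v_i = (∏_{j≠i}(α_i − α_j))^{−1} mod 11.
  i = 1 (α = 6): (6−8)(6−10)(6−2)(6−4) = (−2)·(−4)·4·2 = 64 ≡ 9, so v_1 = 9^{−1} = 5 (mod 11).
  i = 2 (α = 8): (8−6)(8−10)(8−2)(8−4) = 2·(−2)·6·4 = −96 ≡ 3, so v_2 = 3^{−1} = 4 (mod 11).
  i = 3 (α = 10): (10−6)(10−8)(10−2)(10−4) = 4·2·8·6 = 384 ≡ 10, so v_3 = 10^{−1} = 10 (mod 11).
  i = 4 (α = 2): (2−6)(2−8)(2−10)(2−4) = (−4)·(−6)·(−8)·(−2) = 384 ≡ 10, so v_4 = 10^{−1} = 10 (mod 11).
  i = 5 (α = 4): (4−6)(4−8)(4−10)(4−2) = (−2)·(−4)·(−6)·2 = −96 ≡ 3, so v_5 = 3^{−1} = 4 (mod 11).
  v = [5, 4, 10, 10, 4].
Step 2: syndromes of r = [7, 6, 5, 2, 8] (all sums mod 11).
  S_0 = Σ v_i r_i = 5·7 + 4·6 + 10·5 + 10·2 + 4·8 = 161 ≡ 7.
  S_1 = Σ v_i α_i r_i = 5·6·7 + 4·8·6 + 10·10·5 + 10·2·2 + 4·4·8 = 1070 ≡ 3.
  α_i^2 mod 11 = [3, 9, 1, 4, 5].
  S_2 = Σ v_i α_i^2 r_i = 5·3·7 + 4·9·6 + 10·1·5 + 10·4·2 + 4·5·8 = 611 ≡ 6.
  S = (7, 3, 6) ≠ 0, so r is not a codeword (an error is present).
Step 3: locate the error. For a single error e at position i, S_ℓ = v_i·e·α_i^ℓ, so α_err = S_1/S_0.
  S_0^{−1} = 7^{−1} = 8 (mod 11), so α_err = 3·8 = 24 ≡ 2 = α_4. Error position i = 4.
  Consistency check: S_2/S_1 = 6·4 = 24 ≡ 2 = α_err ✓ (single-error assumption holds).
Step 4: error magnitude e = S_0/v_4 = S_0·∏_{j≠4}(α_4 − α_j) = 7·10 = 70 ≡ 4 (mod 11).
Step 5: correct position 4: c_4 = r_4 − e = 2 − 4 ≡ 9 (mod 11). Hence c = [7, 6, 5, 9, 8].
  Check: interpolating c through the α_i gives m(x) = 10 + 5·x (degree < 2) with m(α_i) = c_i for every i, so c is indeed a codeword.
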